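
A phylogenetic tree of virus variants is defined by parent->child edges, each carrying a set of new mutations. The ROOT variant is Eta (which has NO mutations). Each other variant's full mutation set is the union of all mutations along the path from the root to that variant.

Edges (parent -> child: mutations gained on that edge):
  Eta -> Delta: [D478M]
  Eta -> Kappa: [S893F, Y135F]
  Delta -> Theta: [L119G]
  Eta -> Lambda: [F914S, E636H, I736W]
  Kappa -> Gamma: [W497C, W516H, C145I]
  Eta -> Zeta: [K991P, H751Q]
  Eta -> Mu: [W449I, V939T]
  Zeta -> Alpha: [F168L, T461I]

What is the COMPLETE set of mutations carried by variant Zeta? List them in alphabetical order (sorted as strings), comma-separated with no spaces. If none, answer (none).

Answer: H751Q,K991P

Derivation:
At Eta: gained [] -> total []
At Zeta: gained ['K991P', 'H751Q'] -> total ['H751Q', 'K991P']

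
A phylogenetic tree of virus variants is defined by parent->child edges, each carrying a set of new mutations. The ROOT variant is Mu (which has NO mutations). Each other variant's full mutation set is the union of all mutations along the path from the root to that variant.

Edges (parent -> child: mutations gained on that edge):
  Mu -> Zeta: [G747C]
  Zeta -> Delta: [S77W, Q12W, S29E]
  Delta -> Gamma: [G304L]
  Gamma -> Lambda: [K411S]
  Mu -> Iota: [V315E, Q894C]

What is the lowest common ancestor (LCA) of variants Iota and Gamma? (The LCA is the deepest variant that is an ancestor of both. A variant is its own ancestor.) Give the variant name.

Path from root to Iota: Mu -> Iota
  ancestors of Iota: {Mu, Iota}
Path from root to Gamma: Mu -> Zeta -> Delta -> Gamma
  ancestors of Gamma: {Mu, Zeta, Delta, Gamma}
Common ancestors: {Mu}
Walk up from Gamma: Gamma (not in ancestors of Iota), Delta (not in ancestors of Iota), Zeta (not in ancestors of Iota), Mu (in ancestors of Iota)
Deepest common ancestor (LCA) = Mu

Answer: Mu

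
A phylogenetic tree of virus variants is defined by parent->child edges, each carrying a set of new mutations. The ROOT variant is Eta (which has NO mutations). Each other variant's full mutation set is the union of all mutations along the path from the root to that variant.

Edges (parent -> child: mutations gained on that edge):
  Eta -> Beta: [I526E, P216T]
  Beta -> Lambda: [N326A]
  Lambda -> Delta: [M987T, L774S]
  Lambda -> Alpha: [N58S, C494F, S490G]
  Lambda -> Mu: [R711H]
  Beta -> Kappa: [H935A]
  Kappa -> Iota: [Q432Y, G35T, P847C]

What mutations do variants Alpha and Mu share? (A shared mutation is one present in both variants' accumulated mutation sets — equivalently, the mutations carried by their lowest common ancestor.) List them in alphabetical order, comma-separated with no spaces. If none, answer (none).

Answer: I526E,N326A,P216T

Derivation:
Accumulating mutations along path to Alpha:
  At Eta: gained [] -> total []
  At Beta: gained ['I526E', 'P216T'] -> total ['I526E', 'P216T']
  At Lambda: gained ['N326A'] -> total ['I526E', 'N326A', 'P216T']
  At Alpha: gained ['N58S', 'C494F', 'S490G'] -> total ['C494F', 'I526E', 'N326A', 'N58S', 'P216T', 'S490G']
Mutations(Alpha) = ['C494F', 'I526E', 'N326A', 'N58S', 'P216T', 'S490G']
Accumulating mutations along path to Mu:
  At Eta: gained [] -> total []
  At Beta: gained ['I526E', 'P216T'] -> total ['I526E', 'P216T']
  At Lambda: gained ['N326A'] -> total ['I526E', 'N326A', 'P216T']
  At Mu: gained ['R711H'] -> total ['I526E', 'N326A', 'P216T', 'R711H']
Mutations(Mu) = ['I526E', 'N326A', 'P216T', 'R711H']
Intersection: ['C494F', 'I526E', 'N326A', 'N58S', 'P216T', 'S490G'] ∩ ['I526E', 'N326A', 'P216T', 'R711H'] = ['I526E', 'N326A', 'P216T']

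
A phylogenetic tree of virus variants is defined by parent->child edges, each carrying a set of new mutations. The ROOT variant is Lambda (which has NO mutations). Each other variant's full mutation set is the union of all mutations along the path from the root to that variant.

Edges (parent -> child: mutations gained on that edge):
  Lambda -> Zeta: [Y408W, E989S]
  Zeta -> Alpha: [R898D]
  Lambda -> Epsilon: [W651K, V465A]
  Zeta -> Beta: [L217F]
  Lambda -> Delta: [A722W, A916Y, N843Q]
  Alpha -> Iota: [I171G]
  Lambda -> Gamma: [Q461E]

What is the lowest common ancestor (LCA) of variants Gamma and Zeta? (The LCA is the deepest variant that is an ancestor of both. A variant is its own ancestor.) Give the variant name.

Path from root to Gamma: Lambda -> Gamma
  ancestors of Gamma: {Lambda, Gamma}
Path from root to Zeta: Lambda -> Zeta
  ancestors of Zeta: {Lambda, Zeta}
Common ancestors: {Lambda}
Walk up from Zeta: Zeta (not in ancestors of Gamma), Lambda (in ancestors of Gamma)
Deepest common ancestor (LCA) = Lambda

Answer: Lambda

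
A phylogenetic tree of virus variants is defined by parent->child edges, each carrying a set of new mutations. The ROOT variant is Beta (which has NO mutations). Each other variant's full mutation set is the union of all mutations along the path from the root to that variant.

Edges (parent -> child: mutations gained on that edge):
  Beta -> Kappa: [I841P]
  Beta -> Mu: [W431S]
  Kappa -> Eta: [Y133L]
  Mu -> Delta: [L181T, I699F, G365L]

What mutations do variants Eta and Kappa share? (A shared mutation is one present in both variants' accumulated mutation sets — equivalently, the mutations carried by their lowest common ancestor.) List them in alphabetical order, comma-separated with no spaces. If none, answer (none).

Accumulating mutations along path to Eta:
  At Beta: gained [] -> total []
  At Kappa: gained ['I841P'] -> total ['I841P']
  At Eta: gained ['Y133L'] -> total ['I841P', 'Y133L']
Mutations(Eta) = ['I841P', 'Y133L']
Accumulating mutations along path to Kappa:
  At Beta: gained [] -> total []
  At Kappa: gained ['I841P'] -> total ['I841P']
Mutations(Kappa) = ['I841P']
Intersection: ['I841P', 'Y133L'] ∩ ['I841P'] = ['I841P']

Answer: I841P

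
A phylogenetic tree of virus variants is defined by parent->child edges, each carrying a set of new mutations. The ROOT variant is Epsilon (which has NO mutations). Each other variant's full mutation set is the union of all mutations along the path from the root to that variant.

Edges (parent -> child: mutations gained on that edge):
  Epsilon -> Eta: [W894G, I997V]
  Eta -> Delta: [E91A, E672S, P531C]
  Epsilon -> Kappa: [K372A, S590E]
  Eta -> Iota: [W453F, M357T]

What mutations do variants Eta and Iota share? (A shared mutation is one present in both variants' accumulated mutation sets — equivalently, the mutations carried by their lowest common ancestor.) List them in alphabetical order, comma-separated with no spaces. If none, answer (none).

Accumulating mutations along path to Eta:
  At Epsilon: gained [] -> total []
  At Eta: gained ['W894G', 'I997V'] -> total ['I997V', 'W894G']
Mutations(Eta) = ['I997V', 'W894G']
Accumulating mutations along path to Iota:
  At Epsilon: gained [] -> total []
  At Eta: gained ['W894G', 'I997V'] -> total ['I997V', 'W894G']
  At Iota: gained ['W453F', 'M357T'] -> total ['I997V', 'M357T', 'W453F', 'W894G']
Mutations(Iota) = ['I997V', 'M357T', 'W453F', 'W894G']
Intersection: ['I997V', 'W894G'] ∩ ['I997V', 'M357T', 'W453F', 'W894G'] = ['I997V', 'W894G']

Answer: I997V,W894G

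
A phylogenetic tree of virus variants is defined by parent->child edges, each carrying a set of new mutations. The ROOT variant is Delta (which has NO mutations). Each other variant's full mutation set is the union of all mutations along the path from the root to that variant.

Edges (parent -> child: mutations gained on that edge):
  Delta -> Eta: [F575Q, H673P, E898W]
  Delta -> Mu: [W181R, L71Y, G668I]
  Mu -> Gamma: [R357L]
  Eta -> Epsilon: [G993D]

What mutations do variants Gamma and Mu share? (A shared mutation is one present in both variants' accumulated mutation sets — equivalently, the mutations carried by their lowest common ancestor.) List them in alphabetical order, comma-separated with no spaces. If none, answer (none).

Answer: G668I,L71Y,W181R

Derivation:
Accumulating mutations along path to Gamma:
  At Delta: gained [] -> total []
  At Mu: gained ['W181R', 'L71Y', 'G668I'] -> total ['G668I', 'L71Y', 'W181R']
  At Gamma: gained ['R357L'] -> total ['G668I', 'L71Y', 'R357L', 'W181R']
Mutations(Gamma) = ['G668I', 'L71Y', 'R357L', 'W181R']
Accumulating mutations along path to Mu:
  At Delta: gained [] -> total []
  At Mu: gained ['W181R', 'L71Y', 'G668I'] -> total ['G668I', 'L71Y', 'W181R']
Mutations(Mu) = ['G668I', 'L71Y', 'W181R']
Intersection: ['G668I', 'L71Y', 'R357L', 'W181R'] ∩ ['G668I', 'L71Y', 'W181R'] = ['G668I', 'L71Y', 'W181R']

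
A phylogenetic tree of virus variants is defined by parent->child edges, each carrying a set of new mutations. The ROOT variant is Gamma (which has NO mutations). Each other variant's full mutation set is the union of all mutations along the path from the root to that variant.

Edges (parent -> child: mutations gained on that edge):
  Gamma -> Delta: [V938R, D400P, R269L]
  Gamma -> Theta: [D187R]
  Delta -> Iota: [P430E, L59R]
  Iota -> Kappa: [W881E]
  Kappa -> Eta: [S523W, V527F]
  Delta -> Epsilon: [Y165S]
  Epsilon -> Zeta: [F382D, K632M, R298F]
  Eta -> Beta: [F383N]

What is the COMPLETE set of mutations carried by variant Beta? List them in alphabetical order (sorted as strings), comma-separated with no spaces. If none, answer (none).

Answer: D400P,F383N,L59R,P430E,R269L,S523W,V527F,V938R,W881E

Derivation:
At Gamma: gained [] -> total []
At Delta: gained ['V938R', 'D400P', 'R269L'] -> total ['D400P', 'R269L', 'V938R']
At Iota: gained ['P430E', 'L59R'] -> total ['D400P', 'L59R', 'P430E', 'R269L', 'V938R']
At Kappa: gained ['W881E'] -> total ['D400P', 'L59R', 'P430E', 'R269L', 'V938R', 'W881E']
At Eta: gained ['S523W', 'V527F'] -> total ['D400P', 'L59R', 'P430E', 'R269L', 'S523W', 'V527F', 'V938R', 'W881E']
At Beta: gained ['F383N'] -> total ['D400P', 'F383N', 'L59R', 'P430E', 'R269L', 'S523W', 'V527F', 'V938R', 'W881E']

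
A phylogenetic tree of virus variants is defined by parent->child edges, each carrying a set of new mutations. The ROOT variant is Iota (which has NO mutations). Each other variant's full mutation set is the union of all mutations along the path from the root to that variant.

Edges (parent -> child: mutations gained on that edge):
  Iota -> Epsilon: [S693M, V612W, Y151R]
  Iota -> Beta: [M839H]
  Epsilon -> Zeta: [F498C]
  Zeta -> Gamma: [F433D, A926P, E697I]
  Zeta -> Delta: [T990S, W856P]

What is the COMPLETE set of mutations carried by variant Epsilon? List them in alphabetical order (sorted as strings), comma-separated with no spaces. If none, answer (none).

At Iota: gained [] -> total []
At Epsilon: gained ['S693M', 'V612W', 'Y151R'] -> total ['S693M', 'V612W', 'Y151R']

Answer: S693M,V612W,Y151R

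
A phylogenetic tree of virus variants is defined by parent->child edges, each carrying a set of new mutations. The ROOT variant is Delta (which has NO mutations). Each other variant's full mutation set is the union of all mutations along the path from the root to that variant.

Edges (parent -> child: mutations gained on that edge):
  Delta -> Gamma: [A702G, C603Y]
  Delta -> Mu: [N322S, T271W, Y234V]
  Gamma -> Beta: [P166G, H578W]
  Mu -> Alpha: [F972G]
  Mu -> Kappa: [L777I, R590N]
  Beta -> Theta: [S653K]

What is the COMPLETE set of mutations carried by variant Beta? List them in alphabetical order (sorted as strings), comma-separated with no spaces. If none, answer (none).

At Delta: gained [] -> total []
At Gamma: gained ['A702G', 'C603Y'] -> total ['A702G', 'C603Y']
At Beta: gained ['P166G', 'H578W'] -> total ['A702G', 'C603Y', 'H578W', 'P166G']

Answer: A702G,C603Y,H578W,P166G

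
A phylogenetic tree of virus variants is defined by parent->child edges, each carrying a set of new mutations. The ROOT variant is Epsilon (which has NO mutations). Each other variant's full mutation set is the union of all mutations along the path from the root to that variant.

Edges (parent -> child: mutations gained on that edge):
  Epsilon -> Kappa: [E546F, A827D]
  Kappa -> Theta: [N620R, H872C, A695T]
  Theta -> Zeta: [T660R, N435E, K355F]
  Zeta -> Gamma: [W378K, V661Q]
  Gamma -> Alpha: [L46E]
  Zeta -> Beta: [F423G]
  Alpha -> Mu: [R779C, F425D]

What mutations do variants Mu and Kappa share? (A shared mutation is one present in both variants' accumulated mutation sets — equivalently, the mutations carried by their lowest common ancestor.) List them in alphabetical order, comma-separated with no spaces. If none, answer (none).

Accumulating mutations along path to Mu:
  At Epsilon: gained [] -> total []
  At Kappa: gained ['E546F', 'A827D'] -> total ['A827D', 'E546F']
  At Theta: gained ['N620R', 'H872C', 'A695T'] -> total ['A695T', 'A827D', 'E546F', 'H872C', 'N620R']
  At Zeta: gained ['T660R', 'N435E', 'K355F'] -> total ['A695T', 'A827D', 'E546F', 'H872C', 'K355F', 'N435E', 'N620R', 'T660R']
  At Gamma: gained ['W378K', 'V661Q'] -> total ['A695T', 'A827D', 'E546F', 'H872C', 'K355F', 'N435E', 'N620R', 'T660R', 'V661Q', 'W378K']
  At Alpha: gained ['L46E'] -> total ['A695T', 'A827D', 'E546F', 'H872C', 'K355F', 'L46E', 'N435E', 'N620R', 'T660R', 'V661Q', 'W378K']
  At Mu: gained ['R779C', 'F425D'] -> total ['A695T', 'A827D', 'E546F', 'F425D', 'H872C', 'K355F', 'L46E', 'N435E', 'N620R', 'R779C', 'T660R', 'V661Q', 'W378K']
Mutations(Mu) = ['A695T', 'A827D', 'E546F', 'F425D', 'H872C', 'K355F', 'L46E', 'N435E', 'N620R', 'R779C', 'T660R', 'V661Q', 'W378K']
Accumulating mutations along path to Kappa:
  At Epsilon: gained [] -> total []
  At Kappa: gained ['E546F', 'A827D'] -> total ['A827D', 'E546F']
Mutations(Kappa) = ['A827D', 'E546F']
Intersection: ['A695T', 'A827D', 'E546F', 'F425D', 'H872C', 'K355F', 'L46E', 'N435E', 'N620R', 'R779C', 'T660R', 'V661Q', 'W378K'] ∩ ['A827D', 'E546F'] = ['A827D', 'E546F']

Answer: A827D,E546F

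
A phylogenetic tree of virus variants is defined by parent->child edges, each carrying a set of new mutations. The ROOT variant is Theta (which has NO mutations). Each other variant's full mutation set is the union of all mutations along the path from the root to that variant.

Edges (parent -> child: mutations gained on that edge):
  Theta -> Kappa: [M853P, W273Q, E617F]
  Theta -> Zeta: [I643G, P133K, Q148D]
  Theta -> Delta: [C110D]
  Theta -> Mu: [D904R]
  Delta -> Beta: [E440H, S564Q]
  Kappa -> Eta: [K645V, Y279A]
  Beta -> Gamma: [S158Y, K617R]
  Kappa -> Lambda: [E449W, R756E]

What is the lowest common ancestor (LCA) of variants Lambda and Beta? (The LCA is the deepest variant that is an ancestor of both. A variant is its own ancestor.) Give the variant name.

Answer: Theta

Derivation:
Path from root to Lambda: Theta -> Kappa -> Lambda
  ancestors of Lambda: {Theta, Kappa, Lambda}
Path from root to Beta: Theta -> Delta -> Beta
  ancestors of Beta: {Theta, Delta, Beta}
Common ancestors: {Theta}
Walk up from Beta: Beta (not in ancestors of Lambda), Delta (not in ancestors of Lambda), Theta (in ancestors of Lambda)
Deepest common ancestor (LCA) = Theta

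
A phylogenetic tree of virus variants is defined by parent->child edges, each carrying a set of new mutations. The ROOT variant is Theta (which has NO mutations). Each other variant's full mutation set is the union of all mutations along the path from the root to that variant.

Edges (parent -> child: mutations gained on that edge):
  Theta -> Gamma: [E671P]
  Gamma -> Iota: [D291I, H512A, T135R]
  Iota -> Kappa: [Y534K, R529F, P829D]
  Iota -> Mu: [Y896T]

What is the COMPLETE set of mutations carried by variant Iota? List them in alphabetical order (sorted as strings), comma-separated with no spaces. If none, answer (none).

Answer: D291I,E671P,H512A,T135R

Derivation:
At Theta: gained [] -> total []
At Gamma: gained ['E671P'] -> total ['E671P']
At Iota: gained ['D291I', 'H512A', 'T135R'] -> total ['D291I', 'E671P', 'H512A', 'T135R']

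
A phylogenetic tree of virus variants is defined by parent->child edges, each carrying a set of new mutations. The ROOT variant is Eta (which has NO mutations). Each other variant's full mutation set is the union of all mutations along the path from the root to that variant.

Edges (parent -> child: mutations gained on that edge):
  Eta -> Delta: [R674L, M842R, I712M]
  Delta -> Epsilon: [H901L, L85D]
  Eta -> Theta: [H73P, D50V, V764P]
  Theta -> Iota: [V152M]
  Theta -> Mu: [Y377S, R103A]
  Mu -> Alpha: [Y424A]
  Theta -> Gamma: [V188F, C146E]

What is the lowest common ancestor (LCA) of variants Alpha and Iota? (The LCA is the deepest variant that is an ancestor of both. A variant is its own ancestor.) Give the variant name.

Path from root to Alpha: Eta -> Theta -> Mu -> Alpha
  ancestors of Alpha: {Eta, Theta, Mu, Alpha}
Path from root to Iota: Eta -> Theta -> Iota
  ancestors of Iota: {Eta, Theta, Iota}
Common ancestors: {Eta, Theta}
Walk up from Iota: Iota (not in ancestors of Alpha), Theta (in ancestors of Alpha), Eta (in ancestors of Alpha)
Deepest common ancestor (LCA) = Theta

Answer: Theta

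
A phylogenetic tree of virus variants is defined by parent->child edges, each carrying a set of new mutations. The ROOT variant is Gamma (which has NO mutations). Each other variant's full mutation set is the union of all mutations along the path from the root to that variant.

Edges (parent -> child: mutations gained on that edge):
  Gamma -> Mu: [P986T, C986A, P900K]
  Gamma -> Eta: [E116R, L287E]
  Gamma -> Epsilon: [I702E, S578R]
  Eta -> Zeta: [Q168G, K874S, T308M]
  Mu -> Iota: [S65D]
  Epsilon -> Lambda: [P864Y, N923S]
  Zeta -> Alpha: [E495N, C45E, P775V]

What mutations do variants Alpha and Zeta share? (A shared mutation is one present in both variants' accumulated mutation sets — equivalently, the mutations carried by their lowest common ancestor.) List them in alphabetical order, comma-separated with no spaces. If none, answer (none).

Accumulating mutations along path to Alpha:
  At Gamma: gained [] -> total []
  At Eta: gained ['E116R', 'L287E'] -> total ['E116R', 'L287E']
  At Zeta: gained ['Q168G', 'K874S', 'T308M'] -> total ['E116R', 'K874S', 'L287E', 'Q168G', 'T308M']
  At Alpha: gained ['E495N', 'C45E', 'P775V'] -> total ['C45E', 'E116R', 'E495N', 'K874S', 'L287E', 'P775V', 'Q168G', 'T308M']
Mutations(Alpha) = ['C45E', 'E116R', 'E495N', 'K874S', 'L287E', 'P775V', 'Q168G', 'T308M']
Accumulating mutations along path to Zeta:
  At Gamma: gained [] -> total []
  At Eta: gained ['E116R', 'L287E'] -> total ['E116R', 'L287E']
  At Zeta: gained ['Q168G', 'K874S', 'T308M'] -> total ['E116R', 'K874S', 'L287E', 'Q168G', 'T308M']
Mutations(Zeta) = ['E116R', 'K874S', 'L287E', 'Q168G', 'T308M']
Intersection: ['C45E', 'E116R', 'E495N', 'K874S', 'L287E', 'P775V', 'Q168G', 'T308M'] ∩ ['E116R', 'K874S', 'L287E', 'Q168G', 'T308M'] = ['E116R', 'K874S', 'L287E', 'Q168G', 'T308M']

Answer: E116R,K874S,L287E,Q168G,T308M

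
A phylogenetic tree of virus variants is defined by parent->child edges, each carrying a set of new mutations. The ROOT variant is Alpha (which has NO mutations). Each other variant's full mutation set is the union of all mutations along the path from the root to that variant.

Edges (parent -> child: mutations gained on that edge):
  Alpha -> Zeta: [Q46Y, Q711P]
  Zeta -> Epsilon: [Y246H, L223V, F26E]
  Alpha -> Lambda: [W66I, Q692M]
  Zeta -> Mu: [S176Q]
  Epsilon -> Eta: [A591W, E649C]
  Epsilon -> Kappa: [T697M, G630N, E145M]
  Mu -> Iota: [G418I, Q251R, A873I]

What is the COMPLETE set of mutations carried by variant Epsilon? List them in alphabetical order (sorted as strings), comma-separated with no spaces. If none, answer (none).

Answer: F26E,L223V,Q46Y,Q711P,Y246H

Derivation:
At Alpha: gained [] -> total []
At Zeta: gained ['Q46Y', 'Q711P'] -> total ['Q46Y', 'Q711P']
At Epsilon: gained ['Y246H', 'L223V', 'F26E'] -> total ['F26E', 'L223V', 'Q46Y', 'Q711P', 'Y246H']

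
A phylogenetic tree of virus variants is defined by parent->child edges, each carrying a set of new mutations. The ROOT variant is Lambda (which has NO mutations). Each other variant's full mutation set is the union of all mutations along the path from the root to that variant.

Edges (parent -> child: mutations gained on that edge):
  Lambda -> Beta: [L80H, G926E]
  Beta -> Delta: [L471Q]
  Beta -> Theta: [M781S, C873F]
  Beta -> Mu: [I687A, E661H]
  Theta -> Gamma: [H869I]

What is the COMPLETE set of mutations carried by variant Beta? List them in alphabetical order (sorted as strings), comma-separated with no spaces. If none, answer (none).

Answer: G926E,L80H

Derivation:
At Lambda: gained [] -> total []
At Beta: gained ['L80H', 'G926E'] -> total ['G926E', 'L80H']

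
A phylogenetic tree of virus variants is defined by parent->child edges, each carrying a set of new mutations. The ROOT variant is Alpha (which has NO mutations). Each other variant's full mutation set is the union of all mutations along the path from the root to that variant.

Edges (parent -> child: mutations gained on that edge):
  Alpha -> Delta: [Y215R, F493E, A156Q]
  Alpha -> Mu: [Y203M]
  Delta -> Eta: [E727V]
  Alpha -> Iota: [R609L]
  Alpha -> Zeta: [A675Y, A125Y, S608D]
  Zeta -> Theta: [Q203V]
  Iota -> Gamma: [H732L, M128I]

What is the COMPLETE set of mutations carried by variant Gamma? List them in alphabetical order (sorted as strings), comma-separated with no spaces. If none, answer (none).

At Alpha: gained [] -> total []
At Iota: gained ['R609L'] -> total ['R609L']
At Gamma: gained ['H732L', 'M128I'] -> total ['H732L', 'M128I', 'R609L']

Answer: H732L,M128I,R609L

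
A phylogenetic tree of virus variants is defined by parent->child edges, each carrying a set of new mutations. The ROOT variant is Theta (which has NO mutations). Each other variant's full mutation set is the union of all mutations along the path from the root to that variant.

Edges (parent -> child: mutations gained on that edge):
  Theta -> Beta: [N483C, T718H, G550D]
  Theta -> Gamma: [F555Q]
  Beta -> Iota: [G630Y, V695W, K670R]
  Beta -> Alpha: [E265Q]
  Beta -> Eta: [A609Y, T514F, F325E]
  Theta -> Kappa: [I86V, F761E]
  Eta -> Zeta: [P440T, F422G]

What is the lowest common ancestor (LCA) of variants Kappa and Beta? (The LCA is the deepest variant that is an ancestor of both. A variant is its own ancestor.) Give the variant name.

Answer: Theta

Derivation:
Path from root to Kappa: Theta -> Kappa
  ancestors of Kappa: {Theta, Kappa}
Path from root to Beta: Theta -> Beta
  ancestors of Beta: {Theta, Beta}
Common ancestors: {Theta}
Walk up from Beta: Beta (not in ancestors of Kappa), Theta (in ancestors of Kappa)
Deepest common ancestor (LCA) = Theta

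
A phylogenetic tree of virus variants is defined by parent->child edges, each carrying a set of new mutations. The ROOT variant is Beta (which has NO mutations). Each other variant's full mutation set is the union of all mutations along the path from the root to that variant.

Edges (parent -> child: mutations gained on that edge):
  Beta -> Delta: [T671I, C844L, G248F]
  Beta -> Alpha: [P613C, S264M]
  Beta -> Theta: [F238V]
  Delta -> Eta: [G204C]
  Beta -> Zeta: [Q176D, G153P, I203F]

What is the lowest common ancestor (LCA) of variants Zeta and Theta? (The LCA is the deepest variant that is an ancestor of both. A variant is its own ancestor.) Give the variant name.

Answer: Beta

Derivation:
Path from root to Zeta: Beta -> Zeta
  ancestors of Zeta: {Beta, Zeta}
Path from root to Theta: Beta -> Theta
  ancestors of Theta: {Beta, Theta}
Common ancestors: {Beta}
Walk up from Theta: Theta (not in ancestors of Zeta), Beta (in ancestors of Zeta)
Deepest common ancestor (LCA) = Beta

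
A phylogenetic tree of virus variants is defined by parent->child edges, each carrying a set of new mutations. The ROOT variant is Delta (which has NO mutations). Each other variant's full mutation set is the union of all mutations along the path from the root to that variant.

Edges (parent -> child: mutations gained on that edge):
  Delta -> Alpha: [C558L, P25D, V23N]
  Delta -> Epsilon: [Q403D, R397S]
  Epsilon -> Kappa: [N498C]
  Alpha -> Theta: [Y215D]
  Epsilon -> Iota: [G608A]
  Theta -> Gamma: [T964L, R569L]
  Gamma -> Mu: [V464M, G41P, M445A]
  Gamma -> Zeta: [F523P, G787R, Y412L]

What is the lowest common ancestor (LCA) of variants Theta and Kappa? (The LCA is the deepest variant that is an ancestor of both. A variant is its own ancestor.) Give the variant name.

Answer: Delta

Derivation:
Path from root to Theta: Delta -> Alpha -> Theta
  ancestors of Theta: {Delta, Alpha, Theta}
Path from root to Kappa: Delta -> Epsilon -> Kappa
  ancestors of Kappa: {Delta, Epsilon, Kappa}
Common ancestors: {Delta}
Walk up from Kappa: Kappa (not in ancestors of Theta), Epsilon (not in ancestors of Theta), Delta (in ancestors of Theta)
Deepest common ancestor (LCA) = Delta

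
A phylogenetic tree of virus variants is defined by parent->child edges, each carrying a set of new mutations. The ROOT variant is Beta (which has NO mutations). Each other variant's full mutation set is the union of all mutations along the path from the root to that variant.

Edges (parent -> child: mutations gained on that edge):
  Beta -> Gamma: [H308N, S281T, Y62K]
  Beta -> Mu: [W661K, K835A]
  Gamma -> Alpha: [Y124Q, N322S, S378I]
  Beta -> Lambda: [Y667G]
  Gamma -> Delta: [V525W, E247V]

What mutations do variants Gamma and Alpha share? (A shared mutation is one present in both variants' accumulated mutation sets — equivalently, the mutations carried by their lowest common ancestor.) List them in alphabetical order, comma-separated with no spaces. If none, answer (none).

Answer: H308N,S281T,Y62K

Derivation:
Accumulating mutations along path to Gamma:
  At Beta: gained [] -> total []
  At Gamma: gained ['H308N', 'S281T', 'Y62K'] -> total ['H308N', 'S281T', 'Y62K']
Mutations(Gamma) = ['H308N', 'S281T', 'Y62K']
Accumulating mutations along path to Alpha:
  At Beta: gained [] -> total []
  At Gamma: gained ['H308N', 'S281T', 'Y62K'] -> total ['H308N', 'S281T', 'Y62K']
  At Alpha: gained ['Y124Q', 'N322S', 'S378I'] -> total ['H308N', 'N322S', 'S281T', 'S378I', 'Y124Q', 'Y62K']
Mutations(Alpha) = ['H308N', 'N322S', 'S281T', 'S378I', 'Y124Q', 'Y62K']
Intersection: ['H308N', 'S281T', 'Y62K'] ∩ ['H308N', 'N322S', 'S281T', 'S378I', 'Y124Q', 'Y62K'] = ['H308N', 'S281T', 'Y62K']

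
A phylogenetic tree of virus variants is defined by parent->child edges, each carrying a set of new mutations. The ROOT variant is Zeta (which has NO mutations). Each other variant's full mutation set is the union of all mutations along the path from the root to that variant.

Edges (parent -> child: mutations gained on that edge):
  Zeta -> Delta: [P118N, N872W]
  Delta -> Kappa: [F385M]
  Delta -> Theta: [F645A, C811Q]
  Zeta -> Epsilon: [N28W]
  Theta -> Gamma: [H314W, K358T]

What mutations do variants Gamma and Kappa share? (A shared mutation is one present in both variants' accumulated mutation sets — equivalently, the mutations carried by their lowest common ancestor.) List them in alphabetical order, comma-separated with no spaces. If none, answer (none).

Answer: N872W,P118N

Derivation:
Accumulating mutations along path to Gamma:
  At Zeta: gained [] -> total []
  At Delta: gained ['P118N', 'N872W'] -> total ['N872W', 'P118N']
  At Theta: gained ['F645A', 'C811Q'] -> total ['C811Q', 'F645A', 'N872W', 'P118N']
  At Gamma: gained ['H314W', 'K358T'] -> total ['C811Q', 'F645A', 'H314W', 'K358T', 'N872W', 'P118N']
Mutations(Gamma) = ['C811Q', 'F645A', 'H314W', 'K358T', 'N872W', 'P118N']
Accumulating mutations along path to Kappa:
  At Zeta: gained [] -> total []
  At Delta: gained ['P118N', 'N872W'] -> total ['N872W', 'P118N']
  At Kappa: gained ['F385M'] -> total ['F385M', 'N872W', 'P118N']
Mutations(Kappa) = ['F385M', 'N872W', 'P118N']
Intersection: ['C811Q', 'F645A', 'H314W', 'K358T', 'N872W', 'P118N'] ∩ ['F385M', 'N872W', 'P118N'] = ['N872W', 'P118N']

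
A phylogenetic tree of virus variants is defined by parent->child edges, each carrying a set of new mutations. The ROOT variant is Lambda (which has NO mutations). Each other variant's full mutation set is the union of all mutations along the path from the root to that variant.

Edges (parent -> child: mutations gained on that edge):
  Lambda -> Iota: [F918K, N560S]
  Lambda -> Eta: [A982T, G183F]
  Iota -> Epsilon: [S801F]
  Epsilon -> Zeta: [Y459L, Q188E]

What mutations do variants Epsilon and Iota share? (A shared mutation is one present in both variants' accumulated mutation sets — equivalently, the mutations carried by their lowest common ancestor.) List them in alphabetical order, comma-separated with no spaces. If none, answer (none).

Accumulating mutations along path to Epsilon:
  At Lambda: gained [] -> total []
  At Iota: gained ['F918K', 'N560S'] -> total ['F918K', 'N560S']
  At Epsilon: gained ['S801F'] -> total ['F918K', 'N560S', 'S801F']
Mutations(Epsilon) = ['F918K', 'N560S', 'S801F']
Accumulating mutations along path to Iota:
  At Lambda: gained [] -> total []
  At Iota: gained ['F918K', 'N560S'] -> total ['F918K', 'N560S']
Mutations(Iota) = ['F918K', 'N560S']
Intersection: ['F918K', 'N560S', 'S801F'] ∩ ['F918K', 'N560S'] = ['F918K', 'N560S']

Answer: F918K,N560S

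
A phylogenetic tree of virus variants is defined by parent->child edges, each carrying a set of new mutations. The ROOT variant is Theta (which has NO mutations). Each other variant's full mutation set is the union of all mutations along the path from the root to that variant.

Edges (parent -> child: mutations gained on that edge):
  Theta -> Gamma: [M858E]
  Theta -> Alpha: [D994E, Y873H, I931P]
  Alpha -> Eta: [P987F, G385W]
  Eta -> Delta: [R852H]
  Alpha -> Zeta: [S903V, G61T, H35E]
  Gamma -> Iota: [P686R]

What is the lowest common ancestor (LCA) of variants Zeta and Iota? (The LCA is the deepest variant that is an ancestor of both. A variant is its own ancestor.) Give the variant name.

Path from root to Zeta: Theta -> Alpha -> Zeta
  ancestors of Zeta: {Theta, Alpha, Zeta}
Path from root to Iota: Theta -> Gamma -> Iota
  ancestors of Iota: {Theta, Gamma, Iota}
Common ancestors: {Theta}
Walk up from Iota: Iota (not in ancestors of Zeta), Gamma (not in ancestors of Zeta), Theta (in ancestors of Zeta)
Deepest common ancestor (LCA) = Theta

Answer: Theta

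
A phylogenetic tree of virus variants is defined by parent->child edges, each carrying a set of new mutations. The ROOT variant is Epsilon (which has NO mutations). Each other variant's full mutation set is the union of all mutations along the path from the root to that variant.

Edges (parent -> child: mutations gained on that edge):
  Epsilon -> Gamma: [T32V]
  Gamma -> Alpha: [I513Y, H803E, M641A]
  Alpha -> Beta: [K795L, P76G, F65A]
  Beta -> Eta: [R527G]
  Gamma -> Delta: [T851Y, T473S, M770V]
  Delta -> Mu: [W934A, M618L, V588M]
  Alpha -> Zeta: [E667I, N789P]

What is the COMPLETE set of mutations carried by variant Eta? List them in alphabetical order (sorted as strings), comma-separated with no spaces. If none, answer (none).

Answer: F65A,H803E,I513Y,K795L,M641A,P76G,R527G,T32V

Derivation:
At Epsilon: gained [] -> total []
At Gamma: gained ['T32V'] -> total ['T32V']
At Alpha: gained ['I513Y', 'H803E', 'M641A'] -> total ['H803E', 'I513Y', 'M641A', 'T32V']
At Beta: gained ['K795L', 'P76G', 'F65A'] -> total ['F65A', 'H803E', 'I513Y', 'K795L', 'M641A', 'P76G', 'T32V']
At Eta: gained ['R527G'] -> total ['F65A', 'H803E', 'I513Y', 'K795L', 'M641A', 'P76G', 'R527G', 'T32V']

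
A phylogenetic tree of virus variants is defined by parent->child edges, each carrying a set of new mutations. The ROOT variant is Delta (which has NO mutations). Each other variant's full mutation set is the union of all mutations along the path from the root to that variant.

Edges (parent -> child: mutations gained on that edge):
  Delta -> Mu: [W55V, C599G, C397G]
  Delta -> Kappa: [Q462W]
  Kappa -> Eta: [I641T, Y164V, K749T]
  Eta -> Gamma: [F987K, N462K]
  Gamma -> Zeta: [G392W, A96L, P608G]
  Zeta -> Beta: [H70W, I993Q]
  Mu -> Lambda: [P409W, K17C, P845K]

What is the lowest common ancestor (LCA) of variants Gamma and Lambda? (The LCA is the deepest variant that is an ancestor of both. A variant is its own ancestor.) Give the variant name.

Answer: Delta

Derivation:
Path from root to Gamma: Delta -> Kappa -> Eta -> Gamma
  ancestors of Gamma: {Delta, Kappa, Eta, Gamma}
Path from root to Lambda: Delta -> Mu -> Lambda
  ancestors of Lambda: {Delta, Mu, Lambda}
Common ancestors: {Delta}
Walk up from Lambda: Lambda (not in ancestors of Gamma), Mu (not in ancestors of Gamma), Delta (in ancestors of Gamma)
Deepest common ancestor (LCA) = Delta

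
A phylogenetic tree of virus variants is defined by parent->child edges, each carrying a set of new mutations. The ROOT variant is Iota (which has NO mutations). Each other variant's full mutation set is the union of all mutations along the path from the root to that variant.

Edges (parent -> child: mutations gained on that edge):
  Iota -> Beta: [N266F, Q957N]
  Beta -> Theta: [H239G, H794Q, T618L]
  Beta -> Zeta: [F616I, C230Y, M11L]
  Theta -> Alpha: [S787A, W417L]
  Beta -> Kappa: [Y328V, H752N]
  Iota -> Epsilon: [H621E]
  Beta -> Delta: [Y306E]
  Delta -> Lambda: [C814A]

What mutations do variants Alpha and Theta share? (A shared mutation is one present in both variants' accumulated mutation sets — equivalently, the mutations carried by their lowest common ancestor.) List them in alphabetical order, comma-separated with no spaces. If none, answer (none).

Answer: H239G,H794Q,N266F,Q957N,T618L

Derivation:
Accumulating mutations along path to Alpha:
  At Iota: gained [] -> total []
  At Beta: gained ['N266F', 'Q957N'] -> total ['N266F', 'Q957N']
  At Theta: gained ['H239G', 'H794Q', 'T618L'] -> total ['H239G', 'H794Q', 'N266F', 'Q957N', 'T618L']
  At Alpha: gained ['S787A', 'W417L'] -> total ['H239G', 'H794Q', 'N266F', 'Q957N', 'S787A', 'T618L', 'W417L']
Mutations(Alpha) = ['H239G', 'H794Q', 'N266F', 'Q957N', 'S787A', 'T618L', 'W417L']
Accumulating mutations along path to Theta:
  At Iota: gained [] -> total []
  At Beta: gained ['N266F', 'Q957N'] -> total ['N266F', 'Q957N']
  At Theta: gained ['H239G', 'H794Q', 'T618L'] -> total ['H239G', 'H794Q', 'N266F', 'Q957N', 'T618L']
Mutations(Theta) = ['H239G', 'H794Q', 'N266F', 'Q957N', 'T618L']
Intersection: ['H239G', 'H794Q', 'N266F', 'Q957N', 'S787A', 'T618L', 'W417L'] ∩ ['H239G', 'H794Q', 'N266F', 'Q957N', 'T618L'] = ['H239G', 'H794Q', 'N266F', 'Q957N', 'T618L']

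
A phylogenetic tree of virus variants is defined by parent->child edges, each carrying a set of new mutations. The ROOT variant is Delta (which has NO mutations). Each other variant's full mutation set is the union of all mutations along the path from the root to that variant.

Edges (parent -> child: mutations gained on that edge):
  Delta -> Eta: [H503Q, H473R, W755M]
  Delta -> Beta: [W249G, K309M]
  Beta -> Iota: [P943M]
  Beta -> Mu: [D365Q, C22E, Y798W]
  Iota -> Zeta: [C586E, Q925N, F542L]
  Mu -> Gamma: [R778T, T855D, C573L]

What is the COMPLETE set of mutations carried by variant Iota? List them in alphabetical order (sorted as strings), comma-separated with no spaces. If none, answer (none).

Answer: K309M,P943M,W249G

Derivation:
At Delta: gained [] -> total []
At Beta: gained ['W249G', 'K309M'] -> total ['K309M', 'W249G']
At Iota: gained ['P943M'] -> total ['K309M', 'P943M', 'W249G']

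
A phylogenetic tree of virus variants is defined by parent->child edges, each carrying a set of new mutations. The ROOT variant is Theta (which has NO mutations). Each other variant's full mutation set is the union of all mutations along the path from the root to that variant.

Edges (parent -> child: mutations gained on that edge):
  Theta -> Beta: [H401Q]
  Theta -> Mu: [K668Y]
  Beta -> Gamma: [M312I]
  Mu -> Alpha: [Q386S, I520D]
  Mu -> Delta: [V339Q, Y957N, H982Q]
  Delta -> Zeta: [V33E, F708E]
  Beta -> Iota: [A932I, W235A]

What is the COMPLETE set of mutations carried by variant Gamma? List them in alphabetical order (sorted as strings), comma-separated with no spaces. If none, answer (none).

Answer: H401Q,M312I

Derivation:
At Theta: gained [] -> total []
At Beta: gained ['H401Q'] -> total ['H401Q']
At Gamma: gained ['M312I'] -> total ['H401Q', 'M312I']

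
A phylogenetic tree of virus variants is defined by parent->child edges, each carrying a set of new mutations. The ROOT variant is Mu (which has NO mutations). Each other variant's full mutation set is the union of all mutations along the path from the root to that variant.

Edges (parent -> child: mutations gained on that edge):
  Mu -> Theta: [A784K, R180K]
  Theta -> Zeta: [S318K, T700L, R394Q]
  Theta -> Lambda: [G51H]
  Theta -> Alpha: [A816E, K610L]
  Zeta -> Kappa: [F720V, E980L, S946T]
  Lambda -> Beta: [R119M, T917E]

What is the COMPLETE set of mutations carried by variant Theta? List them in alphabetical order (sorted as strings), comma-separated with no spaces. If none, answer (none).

Answer: A784K,R180K

Derivation:
At Mu: gained [] -> total []
At Theta: gained ['A784K', 'R180K'] -> total ['A784K', 'R180K']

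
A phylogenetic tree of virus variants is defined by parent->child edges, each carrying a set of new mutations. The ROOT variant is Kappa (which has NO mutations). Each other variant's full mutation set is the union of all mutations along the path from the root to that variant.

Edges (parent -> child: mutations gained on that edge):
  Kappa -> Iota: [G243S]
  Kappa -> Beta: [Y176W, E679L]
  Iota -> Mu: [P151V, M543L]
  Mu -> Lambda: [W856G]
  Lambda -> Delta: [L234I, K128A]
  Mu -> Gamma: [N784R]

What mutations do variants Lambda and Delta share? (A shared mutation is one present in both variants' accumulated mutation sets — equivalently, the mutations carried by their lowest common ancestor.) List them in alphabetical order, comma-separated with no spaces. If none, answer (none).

Answer: G243S,M543L,P151V,W856G

Derivation:
Accumulating mutations along path to Lambda:
  At Kappa: gained [] -> total []
  At Iota: gained ['G243S'] -> total ['G243S']
  At Mu: gained ['P151V', 'M543L'] -> total ['G243S', 'M543L', 'P151V']
  At Lambda: gained ['W856G'] -> total ['G243S', 'M543L', 'P151V', 'W856G']
Mutations(Lambda) = ['G243S', 'M543L', 'P151V', 'W856G']
Accumulating mutations along path to Delta:
  At Kappa: gained [] -> total []
  At Iota: gained ['G243S'] -> total ['G243S']
  At Mu: gained ['P151V', 'M543L'] -> total ['G243S', 'M543L', 'P151V']
  At Lambda: gained ['W856G'] -> total ['G243S', 'M543L', 'P151V', 'W856G']
  At Delta: gained ['L234I', 'K128A'] -> total ['G243S', 'K128A', 'L234I', 'M543L', 'P151V', 'W856G']
Mutations(Delta) = ['G243S', 'K128A', 'L234I', 'M543L', 'P151V', 'W856G']
Intersection: ['G243S', 'M543L', 'P151V', 'W856G'] ∩ ['G243S', 'K128A', 'L234I', 'M543L', 'P151V', 'W856G'] = ['G243S', 'M543L', 'P151V', 'W856G']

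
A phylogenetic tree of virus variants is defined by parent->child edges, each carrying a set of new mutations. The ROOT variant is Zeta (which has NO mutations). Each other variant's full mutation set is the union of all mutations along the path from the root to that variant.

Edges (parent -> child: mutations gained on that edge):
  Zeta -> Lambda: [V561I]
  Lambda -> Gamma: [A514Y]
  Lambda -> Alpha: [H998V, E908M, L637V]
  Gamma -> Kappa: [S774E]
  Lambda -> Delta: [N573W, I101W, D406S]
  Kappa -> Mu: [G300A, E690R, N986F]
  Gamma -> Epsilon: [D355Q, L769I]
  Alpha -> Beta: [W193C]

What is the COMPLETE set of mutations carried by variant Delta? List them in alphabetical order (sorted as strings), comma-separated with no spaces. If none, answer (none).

Answer: D406S,I101W,N573W,V561I

Derivation:
At Zeta: gained [] -> total []
At Lambda: gained ['V561I'] -> total ['V561I']
At Delta: gained ['N573W', 'I101W', 'D406S'] -> total ['D406S', 'I101W', 'N573W', 'V561I']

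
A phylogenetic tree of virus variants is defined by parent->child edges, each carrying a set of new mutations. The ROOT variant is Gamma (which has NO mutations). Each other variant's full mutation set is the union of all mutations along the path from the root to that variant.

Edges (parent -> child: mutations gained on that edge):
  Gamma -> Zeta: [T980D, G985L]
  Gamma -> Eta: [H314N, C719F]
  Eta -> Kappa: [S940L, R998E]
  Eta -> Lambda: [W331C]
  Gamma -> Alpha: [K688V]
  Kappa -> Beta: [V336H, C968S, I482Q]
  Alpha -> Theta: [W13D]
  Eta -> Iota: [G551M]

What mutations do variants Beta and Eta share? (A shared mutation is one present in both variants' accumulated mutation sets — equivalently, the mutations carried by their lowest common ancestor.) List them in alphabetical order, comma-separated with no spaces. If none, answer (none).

Accumulating mutations along path to Beta:
  At Gamma: gained [] -> total []
  At Eta: gained ['H314N', 'C719F'] -> total ['C719F', 'H314N']
  At Kappa: gained ['S940L', 'R998E'] -> total ['C719F', 'H314N', 'R998E', 'S940L']
  At Beta: gained ['V336H', 'C968S', 'I482Q'] -> total ['C719F', 'C968S', 'H314N', 'I482Q', 'R998E', 'S940L', 'V336H']
Mutations(Beta) = ['C719F', 'C968S', 'H314N', 'I482Q', 'R998E', 'S940L', 'V336H']
Accumulating mutations along path to Eta:
  At Gamma: gained [] -> total []
  At Eta: gained ['H314N', 'C719F'] -> total ['C719F', 'H314N']
Mutations(Eta) = ['C719F', 'H314N']
Intersection: ['C719F', 'C968S', 'H314N', 'I482Q', 'R998E', 'S940L', 'V336H'] ∩ ['C719F', 'H314N'] = ['C719F', 'H314N']

Answer: C719F,H314N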